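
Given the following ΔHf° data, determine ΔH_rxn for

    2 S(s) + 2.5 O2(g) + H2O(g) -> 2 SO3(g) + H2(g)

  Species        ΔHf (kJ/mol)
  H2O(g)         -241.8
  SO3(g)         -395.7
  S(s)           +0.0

ΔH_rxn = -549.6 kJ/mol

Products: 2·(-395.7) + 1·(+0.0) = -791.4
Reactants: 2·(+0.0) + 5/2·(+0.0) + 1·(-241.8) = -241.8
ΔH_rxn = (-791.4) − (-241.8) = -549.6 kJ/mol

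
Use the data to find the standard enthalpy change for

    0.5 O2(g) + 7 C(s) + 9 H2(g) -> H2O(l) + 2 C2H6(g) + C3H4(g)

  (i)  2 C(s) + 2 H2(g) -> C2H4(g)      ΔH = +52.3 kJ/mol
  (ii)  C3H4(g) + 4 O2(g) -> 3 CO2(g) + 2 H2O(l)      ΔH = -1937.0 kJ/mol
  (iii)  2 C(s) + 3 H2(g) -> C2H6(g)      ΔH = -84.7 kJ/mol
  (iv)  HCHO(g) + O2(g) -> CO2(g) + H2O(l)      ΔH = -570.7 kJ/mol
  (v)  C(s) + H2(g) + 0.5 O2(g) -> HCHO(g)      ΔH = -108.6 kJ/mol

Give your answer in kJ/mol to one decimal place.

(i): not needed.
(ii) reversed: +1937.0 kJ/mol
(iii) × 2: (2)·(-84.7) = -169.4 kJ/mol
(iv) × 3: (3)·(-570.7) = -1712.1 kJ/mol
(v) × 3: (3)·(-108.6) = -325.8 kJ/mol
Since enthalpy is a state function, ΔH = (+1937.0) + (-169.4) + (-1712.1) + (-325.8) = -270.3 kJ/mol

ΔH = -270.3 kJ/mol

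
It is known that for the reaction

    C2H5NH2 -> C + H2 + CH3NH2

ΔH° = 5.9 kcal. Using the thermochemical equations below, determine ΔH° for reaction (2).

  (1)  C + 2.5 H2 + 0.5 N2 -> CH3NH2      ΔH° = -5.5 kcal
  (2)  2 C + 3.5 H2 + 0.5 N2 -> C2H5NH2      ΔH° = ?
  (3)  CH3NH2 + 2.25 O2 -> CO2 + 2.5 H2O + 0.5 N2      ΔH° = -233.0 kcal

ΔH° = -11.4 kcal

(1) as written: -5.5 kcal
(2) reversed: contributes −x
(3): not needed.
+5.9 = (-5.5) − x
x = (+5.9 − (-5.5)) / (-1) = -11.4 kcal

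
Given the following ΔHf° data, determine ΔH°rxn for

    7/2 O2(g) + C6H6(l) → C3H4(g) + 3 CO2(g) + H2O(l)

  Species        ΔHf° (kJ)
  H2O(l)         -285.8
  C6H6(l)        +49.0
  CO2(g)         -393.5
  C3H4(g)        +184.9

Products: 1·(+184.9) + 3·(-393.5) + 1·(-285.8) = -1281.4
Reactants: 7/2·(+0.0) + 1·(+49.0) = +49.0
ΔH°rxn = (-1281.4) − (+49.0) = -1330.4 kJ

ΔH°rxn = -1330.4 kJ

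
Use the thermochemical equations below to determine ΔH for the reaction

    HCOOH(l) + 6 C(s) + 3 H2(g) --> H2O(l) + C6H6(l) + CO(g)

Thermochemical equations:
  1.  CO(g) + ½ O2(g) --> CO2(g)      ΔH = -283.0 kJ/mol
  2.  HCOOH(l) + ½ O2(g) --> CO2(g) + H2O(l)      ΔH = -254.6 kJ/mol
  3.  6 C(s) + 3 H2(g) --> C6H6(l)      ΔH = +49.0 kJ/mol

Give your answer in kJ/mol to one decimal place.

eq. 1 reversed (reverse to put CO(g) on the product side): +283.0 kJ/mol
eq. 2 as written (HCOOH(l) already on the reactant side): -254.6 kJ/mol
eq. 3 as written (C6H6(l) already on the product side): +49.0 kJ/mol
Combining the equations, ΔH = (-1)·(-283.0) + (1)·(-254.6) + (1)·(+49.0) = 77.4 kJ/mol

ΔH = 77.4 kJ/mol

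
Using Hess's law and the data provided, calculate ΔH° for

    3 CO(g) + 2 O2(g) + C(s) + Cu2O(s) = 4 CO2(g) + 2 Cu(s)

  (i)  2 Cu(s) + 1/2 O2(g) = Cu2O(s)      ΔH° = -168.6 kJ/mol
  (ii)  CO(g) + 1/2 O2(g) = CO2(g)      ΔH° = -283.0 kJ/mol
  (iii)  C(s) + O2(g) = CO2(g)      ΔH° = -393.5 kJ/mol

ΔH° = -1073.9 kJ/mol

(i) reversed (reverse to put Cu2O(s) on the reactant side): +168.6 kJ/mol
(ii) × 3 (scale by 3 for the 3 CO(g)): (3)·(-283.0) = -849.0 kJ/mol
(iii) as written (C(s) already on the reactant side): -393.5 kJ/mol
ΔH° = (+168.6) + (-849.0) + (-393.5) = -1073.9 kJ/mol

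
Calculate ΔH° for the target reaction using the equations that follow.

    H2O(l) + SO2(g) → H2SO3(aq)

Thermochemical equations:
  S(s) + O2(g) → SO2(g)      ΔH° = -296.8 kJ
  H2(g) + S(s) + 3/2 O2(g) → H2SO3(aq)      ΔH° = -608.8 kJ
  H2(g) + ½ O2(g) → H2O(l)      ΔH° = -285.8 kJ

ΔH° = -26.2 kJ

equation 1 reversed: +296.8 kJ
equation 2 as written: -608.8 kJ
equation 3 reversed: +285.8 kJ
Combining the equations, ΔH° = (+296.8) + (-608.8) + (+285.8) = -26.2 kJ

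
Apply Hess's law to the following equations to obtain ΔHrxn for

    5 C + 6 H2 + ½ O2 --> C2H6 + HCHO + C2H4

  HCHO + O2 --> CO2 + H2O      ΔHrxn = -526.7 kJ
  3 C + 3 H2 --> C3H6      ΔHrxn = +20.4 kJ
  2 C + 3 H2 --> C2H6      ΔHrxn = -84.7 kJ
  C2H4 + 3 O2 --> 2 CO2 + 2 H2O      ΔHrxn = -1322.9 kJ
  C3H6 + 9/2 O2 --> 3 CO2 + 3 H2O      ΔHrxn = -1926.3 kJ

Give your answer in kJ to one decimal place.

ΔHrxn = -141.0 kJ

equation 1 reversed (HCHO must end up as a product): +526.7 kJ
equation 2 as written: +20.4 kJ
equation 3 as written (C2H6 already on the product side): -84.7 kJ
equation 4 reversed (reverse to put C2H4 on the product side): +1322.9 kJ
equation 5 as written: -1926.3 kJ
Since enthalpy is a state function, ΔHrxn = (+526.7) + (+20.4) + (-84.7) + (+1322.9) + (-1926.3) = -141.0 kJ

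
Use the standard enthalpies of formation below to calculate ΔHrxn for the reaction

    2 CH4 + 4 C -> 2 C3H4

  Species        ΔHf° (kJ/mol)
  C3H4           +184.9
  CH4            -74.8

ΔHrxn = 519.4 kJ/mol

ΔH°rxn = Σ nΔHf°(products) − Σ nΔHf°(reactants).
Products: 2·(+184.9) = +369.8
Reactants: 2·(-74.8) + 4·(+0.0) = -149.6
ΔHrxn = (+369.8) − (-149.6) = 519.4 kJ/mol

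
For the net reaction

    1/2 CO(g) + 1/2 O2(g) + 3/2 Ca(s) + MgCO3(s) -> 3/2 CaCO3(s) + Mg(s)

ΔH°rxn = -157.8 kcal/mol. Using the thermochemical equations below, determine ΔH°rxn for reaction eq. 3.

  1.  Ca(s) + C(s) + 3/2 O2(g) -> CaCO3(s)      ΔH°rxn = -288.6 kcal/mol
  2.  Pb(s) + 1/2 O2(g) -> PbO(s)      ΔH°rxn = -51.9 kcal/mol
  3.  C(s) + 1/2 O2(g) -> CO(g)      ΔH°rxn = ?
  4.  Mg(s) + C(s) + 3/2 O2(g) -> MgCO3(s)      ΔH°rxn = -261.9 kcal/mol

eq. 1 × 3/2: (3/2)·(-288.6) = -432.9 kcal/mol
eq. 2: not needed.
eq. 3 reversed and × 1/2: contributes −1/2·x
eq. 4 reversed: +261.9 kcal/mol
-157.8 = (-432.9) + (+261.9) − 1/2·x
x = (-157.8 − (-171.0)) / (-1/2) = -26.4 kcal/mol

ΔH°rxn = -26.4 kcal/mol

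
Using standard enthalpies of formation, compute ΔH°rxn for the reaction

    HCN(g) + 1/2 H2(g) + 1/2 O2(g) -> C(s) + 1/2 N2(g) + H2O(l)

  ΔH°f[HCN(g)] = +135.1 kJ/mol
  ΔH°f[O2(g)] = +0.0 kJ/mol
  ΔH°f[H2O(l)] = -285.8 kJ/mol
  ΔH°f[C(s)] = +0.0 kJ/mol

ΔH°rxn = -420.9 kJ/mol

ΔH°rxn = Σ nΔHf°(products) − Σ nΔHf°(reactants).
Products: 1·(+0.0) + 1/2·(+0.0) + 1·(-285.8) = -285.8
Reactants: 1·(+135.1) + 1/2·(+0.0) + 1/2·(+0.0) = +135.1
ΔH°rxn = (-285.8) − (+135.1) = -420.9 kJ/mol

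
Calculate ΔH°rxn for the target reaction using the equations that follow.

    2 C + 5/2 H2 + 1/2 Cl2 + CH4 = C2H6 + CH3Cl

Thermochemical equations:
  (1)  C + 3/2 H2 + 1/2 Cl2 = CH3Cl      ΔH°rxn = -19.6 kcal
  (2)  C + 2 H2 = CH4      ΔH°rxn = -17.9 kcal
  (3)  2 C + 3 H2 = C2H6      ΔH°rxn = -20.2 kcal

(1) as written (CH3Cl already on the product side): -19.6 kcal
(2) reversed (reverse to put CH4 on the reactant side): +17.9 kcal
(3) as written (C2H6 already on the product side): -20.2 kcal
By Hess's law, ΔH°rxn = (1)·(-19.6) + (-1)·(-17.9) + (1)·(-20.2) = -21.9 kcal

ΔH°rxn = -21.9 kcal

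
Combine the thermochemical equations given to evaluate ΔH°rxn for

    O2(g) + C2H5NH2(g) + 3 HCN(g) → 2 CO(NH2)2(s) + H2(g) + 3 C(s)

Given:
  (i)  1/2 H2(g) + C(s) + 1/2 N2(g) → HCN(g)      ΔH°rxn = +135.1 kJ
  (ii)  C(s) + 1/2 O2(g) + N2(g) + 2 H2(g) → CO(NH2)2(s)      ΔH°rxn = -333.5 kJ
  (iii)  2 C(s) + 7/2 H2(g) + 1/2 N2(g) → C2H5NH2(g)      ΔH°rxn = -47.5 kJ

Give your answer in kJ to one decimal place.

ΔH°rxn = -1024.8 kJ

(i) reversed and × 3: (-3)·(+135.1) = -405.3 kJ
(ii) × 2: (2)·(-333.5) = -667.0 kJ
(iii) reversed: +47.5 kJ
ΔH°rxn = (-405.3) + (-667.0) + (+47.5) = -1024.8 kJ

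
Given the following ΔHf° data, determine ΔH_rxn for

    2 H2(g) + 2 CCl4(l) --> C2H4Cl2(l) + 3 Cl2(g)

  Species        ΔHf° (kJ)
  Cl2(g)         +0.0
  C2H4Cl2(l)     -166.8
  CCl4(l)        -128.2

Products: 1·(-166.8) + 3·(+0.0) = -166.8
Reactants: 2·(+0.0) + 2·(-128.2) = -256.4
ΔH_rxn = (-166.8) − (-256.4) = 89.6 kJ

ΔH_rxn = 89.6 kJ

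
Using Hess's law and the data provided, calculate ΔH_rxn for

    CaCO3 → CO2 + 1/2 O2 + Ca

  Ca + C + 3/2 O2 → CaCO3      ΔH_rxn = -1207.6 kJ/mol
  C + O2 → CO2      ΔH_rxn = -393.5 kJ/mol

equation 1 reversed: +1207.6 kJ/mol
equation 2 as written: -393.5 kJ/mol
ΔH_rxn = (+1207.6) + (-393.5) = 814.1 kJ/mol

ΔH_rxn = 814.1 kJ/mol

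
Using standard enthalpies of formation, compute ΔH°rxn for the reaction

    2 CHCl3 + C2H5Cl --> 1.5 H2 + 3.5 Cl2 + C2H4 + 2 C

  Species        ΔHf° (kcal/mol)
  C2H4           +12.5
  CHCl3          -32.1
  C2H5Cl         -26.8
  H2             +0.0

ΔH°rxn = 103.5 kcal/mol

Products: 3/2·(+0.0) + 7/2·(+0.0) + 1·(+12.5) + 2·(+0.0) = +12.5
Reactants: 2·(-32.1) + 1·(-26.8) = -91.0
ΔH°rxn = (+12.5) − (-91.0) = 103.5 kcal/mol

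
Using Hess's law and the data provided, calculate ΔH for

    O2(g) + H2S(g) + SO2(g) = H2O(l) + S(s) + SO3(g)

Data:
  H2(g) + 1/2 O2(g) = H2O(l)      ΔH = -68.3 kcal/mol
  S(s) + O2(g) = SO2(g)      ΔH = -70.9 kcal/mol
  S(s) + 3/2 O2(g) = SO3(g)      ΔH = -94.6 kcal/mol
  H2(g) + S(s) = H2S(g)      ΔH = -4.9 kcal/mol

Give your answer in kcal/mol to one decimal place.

ΔH = -87.1 kcal/mol

equation 1 as written: -68.3 kcal/mol
equation 2 reversed: +70.9 kcal/mol
equation 3 as written: -94.6 kcal/mol
equation 4 reversed: +4.9 kcal/mol
ΔH = (-68.3) + (+70.9) + (-94.6) + (+4.9) = -87.1 kcal/mol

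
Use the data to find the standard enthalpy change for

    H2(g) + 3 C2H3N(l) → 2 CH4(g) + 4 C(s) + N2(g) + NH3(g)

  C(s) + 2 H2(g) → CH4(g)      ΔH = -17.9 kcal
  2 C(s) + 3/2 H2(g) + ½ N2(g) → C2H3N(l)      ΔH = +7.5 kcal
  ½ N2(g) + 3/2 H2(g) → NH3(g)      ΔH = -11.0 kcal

equation 1 × 2 (scale by 2 for the 2 CH4(g)): (2)·(-17.9) = -35.8 kcal
equation 2 reversed and × 3 (C2H3N(l) must end up as a reactant; ×3 to match 3 C2H3N(l) in the target): (-3)·(+7.5) = -22.5 kcal
equation 3 as written (NH3(g) already on the product side): -11.0 kcal
Since enthalpy is a state function, ΔH = (2)·(-17.9) + (-3)·(+7.5) + (1)·(-11.0) = -69.3 kcal

ΔH = -69.3 kcal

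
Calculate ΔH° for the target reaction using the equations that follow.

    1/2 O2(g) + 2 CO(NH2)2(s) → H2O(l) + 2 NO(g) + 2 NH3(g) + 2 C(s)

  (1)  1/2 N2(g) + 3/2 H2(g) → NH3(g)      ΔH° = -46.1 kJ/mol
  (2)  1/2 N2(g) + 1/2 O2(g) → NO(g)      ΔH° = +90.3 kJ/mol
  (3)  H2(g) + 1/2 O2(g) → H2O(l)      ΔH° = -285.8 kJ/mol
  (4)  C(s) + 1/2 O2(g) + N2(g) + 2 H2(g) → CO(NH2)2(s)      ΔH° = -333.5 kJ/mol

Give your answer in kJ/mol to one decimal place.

ΔH° = 469.6 kJ/mol

(1) × 2: (2)·(-46.1) = -92.2 kJ/mol
(2) × 2: (2)·(+90.3) = +180.6 kJ/mol
(3) as written: -285.8 kJ/mol
(4) reversed and × 2: (-2)·(-333.5) = +667.0 kJ/mol
Combining the equations, ΔH° = (-92.2) + (+180.6) + (-285.8) + (+667.0) = 469.6 kJ/mol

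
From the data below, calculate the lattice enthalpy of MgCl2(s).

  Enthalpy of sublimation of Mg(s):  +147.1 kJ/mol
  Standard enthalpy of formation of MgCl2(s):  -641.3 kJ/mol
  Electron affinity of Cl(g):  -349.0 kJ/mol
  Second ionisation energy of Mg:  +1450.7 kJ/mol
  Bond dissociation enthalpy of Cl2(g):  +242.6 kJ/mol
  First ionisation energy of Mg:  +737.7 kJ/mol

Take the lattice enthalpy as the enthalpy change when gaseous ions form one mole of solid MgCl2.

ΔHf° = 1·ΔHsub + 1·(ΣIE) + 1·D(Cl2) + 2·EA + U
-641.3 = 1·(+147.1) + 1·(+2188.4) + 1·(+242.6) + 2·(-349.0) + U
U = -641.3 − (+1880.1) = -2521.4 kJ/mol

U = -2521.4 kJ/mol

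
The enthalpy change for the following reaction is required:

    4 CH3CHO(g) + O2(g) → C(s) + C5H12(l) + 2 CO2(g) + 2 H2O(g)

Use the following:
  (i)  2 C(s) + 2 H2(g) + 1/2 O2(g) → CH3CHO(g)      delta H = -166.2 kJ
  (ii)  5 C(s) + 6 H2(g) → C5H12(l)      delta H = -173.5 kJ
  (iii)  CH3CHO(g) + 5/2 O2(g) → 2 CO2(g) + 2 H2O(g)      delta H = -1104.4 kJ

delta H = -779.3 kJ

(i) reversed and × 3: (-3)·(-166.2) = +498.6 kJ
(ii) as written (C5H12(l) already on the product side): -173.5 kJ
(iii) as written (CO2(g) already on the product side): -1104.4 kJ
delta H = (+498.6) + (-173.5) + (-1104.4) = -779.3 kJ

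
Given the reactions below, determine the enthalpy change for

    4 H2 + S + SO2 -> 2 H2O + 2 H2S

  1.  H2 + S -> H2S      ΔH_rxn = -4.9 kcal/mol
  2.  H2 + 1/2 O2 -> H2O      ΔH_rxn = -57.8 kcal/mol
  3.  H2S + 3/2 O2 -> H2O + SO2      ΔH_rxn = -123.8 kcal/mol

eq. 1 as written: -4.9 kcal/mol
eq. 2 × 3: (3)·(-57.8) = -173.4 kcal/mol
eq. 3 reversed: +123.8 kcal/mol
By Hess's law, ΔH_rxn = (-4.9) + (-173.4) + (+123.8) = -54.5 kcal/mol

ΔH_rxn = -54.5 kcal/mol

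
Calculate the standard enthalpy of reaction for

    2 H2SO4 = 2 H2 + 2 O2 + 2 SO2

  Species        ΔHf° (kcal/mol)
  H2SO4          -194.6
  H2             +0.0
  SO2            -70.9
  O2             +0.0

Products: 2·(+0.0) + 2·(+0.0) + 2·(-70.9) = -141.8
Reactants: 2·(-194.6) = -389.2
ΔH_rxn = (-141.8) − (-389.2) = 247.4 kcal/mol

ΔH_rxn = 247.4 kcal/mol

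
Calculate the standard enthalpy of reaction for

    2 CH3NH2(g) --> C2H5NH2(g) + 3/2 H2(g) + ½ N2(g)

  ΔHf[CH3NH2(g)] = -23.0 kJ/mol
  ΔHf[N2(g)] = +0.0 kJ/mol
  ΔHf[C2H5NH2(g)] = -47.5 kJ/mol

ΔH°rxn = -1.5 kJ/mol

Products: 1·(-47.5) + 3/2·(+0.0) + 1/2·(+0.0) = -47.5
Reactants: 2·(-23.0) = -46.0
ΔH°rxn = (-47.5) − (-46.0) = -1.5 kJ/mol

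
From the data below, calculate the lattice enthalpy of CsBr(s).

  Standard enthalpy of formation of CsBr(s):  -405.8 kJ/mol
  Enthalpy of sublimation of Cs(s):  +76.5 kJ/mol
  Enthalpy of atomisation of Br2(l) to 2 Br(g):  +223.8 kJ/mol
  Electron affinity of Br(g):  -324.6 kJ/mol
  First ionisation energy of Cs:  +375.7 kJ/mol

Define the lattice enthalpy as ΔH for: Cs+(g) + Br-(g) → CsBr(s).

ΔHf° = 1·ΔHsub + 1·(ΣIE) + 1/2·D(Br2) + 1·EA + U
-405.8 = 1·(+76.5) + 1·(+375.7) + 1/2·(+223.8) + 1·(-324.6) + U
U = -405.8 − (+239.5) = -645.3 kJ/mol

U = -645.3 kJ/mol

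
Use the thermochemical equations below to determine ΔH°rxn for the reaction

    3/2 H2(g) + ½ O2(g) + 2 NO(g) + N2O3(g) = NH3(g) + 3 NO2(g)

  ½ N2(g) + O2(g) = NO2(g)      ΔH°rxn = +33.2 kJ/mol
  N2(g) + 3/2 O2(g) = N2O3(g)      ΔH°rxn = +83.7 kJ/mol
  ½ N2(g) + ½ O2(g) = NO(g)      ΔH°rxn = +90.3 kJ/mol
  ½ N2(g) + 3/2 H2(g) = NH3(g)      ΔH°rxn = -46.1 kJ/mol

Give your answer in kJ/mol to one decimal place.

equation 1 × 3: (3)·(+33.2) = +99.6 kJ/mol
equation 2 reversed: -83.7 kJ/mol
equation 3 reversed and × 2: (-2)·(+90.3) = -180.6 kJ/mol
equation 4 as written: -46.1 kJ/mol
Summing the manipulated equations, ΔH°rxn = (3)·(+33.2) + (-1)·(+83.7) + (-2)·(+90.3) + (1)·(-46.1) = -210.8 kJ/mol

ΔH°rxn = -210.8 kJ/mol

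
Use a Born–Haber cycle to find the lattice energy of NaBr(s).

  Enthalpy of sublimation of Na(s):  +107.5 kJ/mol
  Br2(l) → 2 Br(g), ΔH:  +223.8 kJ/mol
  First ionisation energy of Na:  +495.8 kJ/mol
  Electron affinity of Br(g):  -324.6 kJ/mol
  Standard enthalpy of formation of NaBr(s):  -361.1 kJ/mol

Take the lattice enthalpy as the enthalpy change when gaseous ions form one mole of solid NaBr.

ΔHf° = 1·ΔHsub + 1·(ΣIE) + 1/2·D(Br2) + 1·EA + U
-361.1 = 1·(+107.5) + 1·(+495.8) + 1/2·(+223.8) + 1·(-324.6) + U
U = -361.1 − (+390.6) = -751.7 kJ/mol

U = -751.7 kJ/mol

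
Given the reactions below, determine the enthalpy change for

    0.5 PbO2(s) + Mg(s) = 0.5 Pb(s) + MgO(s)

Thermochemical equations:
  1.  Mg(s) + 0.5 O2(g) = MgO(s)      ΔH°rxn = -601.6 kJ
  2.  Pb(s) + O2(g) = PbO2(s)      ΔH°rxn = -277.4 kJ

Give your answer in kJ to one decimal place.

ΔH°rxn = -462.9 kJ

eq. 1 as written: -601.6 kJ
eq. 2 reversed and × 1/2: (-1/2)·(-277.4) = +138.7 kJ
ΔH°rxn = (-601.6) + (+138.7) = -462.9 kJ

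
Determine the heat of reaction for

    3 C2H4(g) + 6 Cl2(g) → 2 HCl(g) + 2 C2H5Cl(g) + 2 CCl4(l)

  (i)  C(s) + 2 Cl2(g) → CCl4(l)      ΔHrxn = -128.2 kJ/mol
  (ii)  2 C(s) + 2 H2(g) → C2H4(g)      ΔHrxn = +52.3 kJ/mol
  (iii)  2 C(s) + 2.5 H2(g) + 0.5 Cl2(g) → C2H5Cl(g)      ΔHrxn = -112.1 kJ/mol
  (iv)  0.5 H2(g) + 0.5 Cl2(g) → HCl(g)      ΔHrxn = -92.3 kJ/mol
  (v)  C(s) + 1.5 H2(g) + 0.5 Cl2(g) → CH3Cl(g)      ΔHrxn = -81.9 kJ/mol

ΔHrxn = -822.1 kJ/mol

(i) × 2: (2)·(-128.2) = -256.4 kJ/mol
(ii) reversed and × 3: (-3)·(+52.3) = -156.9 kJ/mol
(iii) × 2: (2)·(-112.1) = -224.2 kJ/mol
(iv) × 2: (2)·(-92.3) = -184.6 kJ/mol
(v): not needed.
By Hess's law, ΔHrxn = (-256.4) + (-156.9) + (-224.2) + (-184.6) = -822.1 kJ/mol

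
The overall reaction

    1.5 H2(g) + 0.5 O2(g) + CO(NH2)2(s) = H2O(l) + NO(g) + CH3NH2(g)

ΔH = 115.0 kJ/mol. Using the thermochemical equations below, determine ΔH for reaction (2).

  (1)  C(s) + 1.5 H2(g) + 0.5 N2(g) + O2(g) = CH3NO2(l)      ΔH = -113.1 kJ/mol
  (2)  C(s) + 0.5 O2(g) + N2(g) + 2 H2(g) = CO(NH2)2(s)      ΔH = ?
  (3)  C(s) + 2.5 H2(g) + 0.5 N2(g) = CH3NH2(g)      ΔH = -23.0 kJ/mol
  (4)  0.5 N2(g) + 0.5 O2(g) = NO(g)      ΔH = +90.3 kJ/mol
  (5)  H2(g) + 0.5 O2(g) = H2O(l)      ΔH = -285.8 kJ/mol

ΔH = -333.5 kJ/mol

(1): not needed (CH3NO2(l) appears nowhere else).
(2) reversed (reverse to put CO(NH2)2(s) on the reactant side): contributes −x
(3) as written (CH3NH2(g) already on the product side): -23.0 kJ/mol
(4) as written (NO(g) already on the product side): +90.3 kJ/mol
(5) as written (H2O(l) already on the product side): -285.8 kJ/mol
+115.0 = (-23.0) + (+90.3) + (-285.8) − x
x = (+115.0 − (-218.5)) / (-1) = -333.5 kJ/mol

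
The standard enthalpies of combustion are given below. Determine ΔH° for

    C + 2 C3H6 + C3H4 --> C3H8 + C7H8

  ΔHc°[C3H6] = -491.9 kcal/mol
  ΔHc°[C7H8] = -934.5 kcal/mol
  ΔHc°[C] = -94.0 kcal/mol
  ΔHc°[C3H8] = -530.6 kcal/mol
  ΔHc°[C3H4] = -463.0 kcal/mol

With combustion enthalpies, reactants minus products:
= [1·(-94.0) + 2·(-491.9) + 1·(-463.0)] − [1·(-530.6) + 1·(-934.5)]
= -75.7 kcal/mol

ΔH° = -75.7 kcal/mol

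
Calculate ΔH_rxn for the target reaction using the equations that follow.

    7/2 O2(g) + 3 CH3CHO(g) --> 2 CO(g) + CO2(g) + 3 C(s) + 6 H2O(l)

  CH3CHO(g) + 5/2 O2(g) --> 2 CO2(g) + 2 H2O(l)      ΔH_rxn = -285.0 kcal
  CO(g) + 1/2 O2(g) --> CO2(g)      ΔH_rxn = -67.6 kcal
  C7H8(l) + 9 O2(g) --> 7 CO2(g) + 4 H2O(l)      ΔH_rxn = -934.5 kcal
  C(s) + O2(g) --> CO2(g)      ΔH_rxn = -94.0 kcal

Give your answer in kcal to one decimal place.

equation 1 × 3 (scale by 3 for the 3 CH3CHO(g)): (3)·(-285.0) = -855.0 kcal
equation 2 reversed and × 2 (reverse to put CO(g) on the product side; scale by 2 for the 2 CO(g)): (-2)·(-67.6) = +135.2 kcal
equation 3: not needed (C7H8(l) appears nowhere else).
equation 4 reversed and × 3 (C(s) must end up as a product; ×3 to match 3 C(s) in the target): (-3)·(-94.0) = +282.0 kcal
ΔH_rxn = (-855.0) + (+135.2) + (+282.0) = -437.8 kcal

ΔH_rxn = -437.8 kcal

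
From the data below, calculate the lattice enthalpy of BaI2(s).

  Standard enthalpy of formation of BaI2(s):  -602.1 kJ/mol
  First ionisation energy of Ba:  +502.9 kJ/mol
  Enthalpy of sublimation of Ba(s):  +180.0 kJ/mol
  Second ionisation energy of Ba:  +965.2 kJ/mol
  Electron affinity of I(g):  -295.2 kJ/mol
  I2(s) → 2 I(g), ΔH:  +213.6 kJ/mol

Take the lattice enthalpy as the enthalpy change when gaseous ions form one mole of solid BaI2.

ΔHf° = 1·ΔHsub + 1·(ΣIE) + 1·D(I2) + 2·EA + U
-602.1 = 1·(+180.0) + 1·(+1468.1) + 1·(+213.6) + 2·(-295.2) + U
U = -602.1 − (+1271.3) = -1873.4 kJ/mol

U = -1873.4 kJ/mol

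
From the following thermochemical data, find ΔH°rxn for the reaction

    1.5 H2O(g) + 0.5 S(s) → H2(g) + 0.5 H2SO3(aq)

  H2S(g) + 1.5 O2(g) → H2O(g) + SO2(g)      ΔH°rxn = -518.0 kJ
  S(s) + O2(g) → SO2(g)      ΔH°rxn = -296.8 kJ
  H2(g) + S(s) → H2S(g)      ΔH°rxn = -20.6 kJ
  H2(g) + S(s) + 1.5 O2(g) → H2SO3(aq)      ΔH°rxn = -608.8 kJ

ΔH°rxn = 58.3 kJ

equation 1 reversed and × 3/2: (-3/2)·(-518.0) = +777.0 kJ
equation 2 × 3/2: (3/2)·(-296.8) = -445.2 kJ
equation 3 reversed and × 3/2: (-3/2)·(-20.6) = +30.9 kJ
equation 4 × 1/2: (1/2)·(-608.8) = -304.4 kJ
Since enthalpy is a state function, ΔH°rxn = (-3/2)·(-518.0) + (3/2)·(-296.8) + (-3/2)·(-20.6) + (1/2)·(-608.8) = 58.3 kJ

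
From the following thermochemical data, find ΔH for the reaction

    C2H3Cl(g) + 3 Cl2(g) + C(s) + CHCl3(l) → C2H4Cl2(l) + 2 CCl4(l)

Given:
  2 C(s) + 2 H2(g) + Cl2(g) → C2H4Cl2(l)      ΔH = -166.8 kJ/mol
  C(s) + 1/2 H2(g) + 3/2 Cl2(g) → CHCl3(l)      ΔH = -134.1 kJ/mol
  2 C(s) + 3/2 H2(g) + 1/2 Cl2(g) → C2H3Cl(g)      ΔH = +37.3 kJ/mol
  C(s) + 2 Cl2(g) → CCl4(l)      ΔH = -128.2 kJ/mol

ΔH = -326.4 kJ/mol

equation 1 as written: -166.8 kJ/mol
equation 2 reversed: +134.1 kJ/mol
equation 3 reversed: -37.3 kJ/mol
equation 4 × 2: (2)·(-128.2) = -256.4 kJ/mol
ΔH = (-166.8) + (+134.1) + (-37.3) + (-256.4) = -326.4 kJ/mol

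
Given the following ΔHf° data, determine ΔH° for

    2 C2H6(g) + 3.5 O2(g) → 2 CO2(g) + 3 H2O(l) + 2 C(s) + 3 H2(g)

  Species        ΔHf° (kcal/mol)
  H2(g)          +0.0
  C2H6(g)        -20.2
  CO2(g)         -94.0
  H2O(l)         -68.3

ΔH° = -352.5 kcal/mol

Products: 2·(-94.0) + 3·(-68.3) + 2·(+0.0) + 3·(+0.0) = -392.9
Reactants: 2·(-20.2) + 7/2·(+0.0) = -40.4
ΔH° = (-392.9) − (-40.4) = -352.5 kcal/mol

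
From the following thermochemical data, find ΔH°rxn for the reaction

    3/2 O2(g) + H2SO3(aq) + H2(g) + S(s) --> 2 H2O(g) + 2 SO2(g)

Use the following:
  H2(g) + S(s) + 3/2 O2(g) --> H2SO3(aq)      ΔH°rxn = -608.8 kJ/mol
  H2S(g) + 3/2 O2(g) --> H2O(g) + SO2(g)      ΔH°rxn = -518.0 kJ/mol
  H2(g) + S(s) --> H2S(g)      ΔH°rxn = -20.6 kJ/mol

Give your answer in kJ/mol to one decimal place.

ΔH°rxn = -468.4 kJ/mol

equation 1 reversed (H2SO3(aq) must end up as a reactant): +608.8 kJ/mol
equation 2 × 2 (scale by 2 for the 2 H2O(g)): (2)·(-518.0) = -1036.0 kJ/mol
equation 3 × 2: (2)·(-20.6) = -41.2 kJ/mol
By Hess's law, ΔH°rxn = (-1)·(-608.8) + (2)·(-518.0) + (2)·(-20.6) = -468.4 kJ/mol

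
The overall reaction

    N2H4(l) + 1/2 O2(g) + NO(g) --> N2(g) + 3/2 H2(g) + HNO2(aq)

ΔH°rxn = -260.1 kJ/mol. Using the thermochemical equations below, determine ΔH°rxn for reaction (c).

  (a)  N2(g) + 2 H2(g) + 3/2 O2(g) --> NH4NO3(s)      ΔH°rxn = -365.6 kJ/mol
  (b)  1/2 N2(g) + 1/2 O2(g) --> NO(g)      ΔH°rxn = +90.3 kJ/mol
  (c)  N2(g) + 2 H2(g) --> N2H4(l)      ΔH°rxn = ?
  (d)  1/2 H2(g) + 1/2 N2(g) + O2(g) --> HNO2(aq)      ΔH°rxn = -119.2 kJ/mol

ΔH°rxn = 50.6 kJ/mol

(a): not needed.
(b) reversed: -90.3 kJ/mol
(c) reversed: contributes −x
(d) as written: -119.2 kJ/mol
-260.1 = (-90.3) + (-119.2) − x
x = (-260.1 − (-209.5)) / (-1) = 50.6 kJ/mol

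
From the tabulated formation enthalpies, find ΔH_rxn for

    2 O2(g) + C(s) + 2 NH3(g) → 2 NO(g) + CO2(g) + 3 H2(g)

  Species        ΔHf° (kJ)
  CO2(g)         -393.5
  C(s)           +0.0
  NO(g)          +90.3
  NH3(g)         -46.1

Products: 2·(+90.3) + 1·(-393.5) + 3·(+0.0) = -212.9
Reactants: 2·(+0.0) + 1·(+0.0) + 2·(-46.1) = -92.2
ΔH_rxn = (-212.9) − (-92.2) = -120.7 kJ

ΔH_rxn = -120.7 kJ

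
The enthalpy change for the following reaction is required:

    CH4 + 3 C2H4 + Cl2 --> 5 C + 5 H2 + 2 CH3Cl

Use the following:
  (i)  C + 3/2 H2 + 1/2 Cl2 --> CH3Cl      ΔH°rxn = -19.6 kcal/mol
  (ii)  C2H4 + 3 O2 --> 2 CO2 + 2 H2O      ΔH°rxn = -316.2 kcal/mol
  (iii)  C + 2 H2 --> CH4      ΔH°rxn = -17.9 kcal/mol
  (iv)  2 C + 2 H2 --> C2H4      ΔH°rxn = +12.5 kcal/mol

(i) × 2: (2)·(-19.6) = -39.2 kcal/mol
(ii): not needed.
(iii) reversed: +17.9 kcal/mol
(iv) reversed and × 3: (-3)·(+12.5) = -37.5 kcal/mol
Combining the equations, ΔH°rxn = (2)·(-19.6) + (-1)·(-17.9) + (-3)·(+12.5) = -58.8 kcal/mol

ΔH°rxn = -58.8 kcal/mol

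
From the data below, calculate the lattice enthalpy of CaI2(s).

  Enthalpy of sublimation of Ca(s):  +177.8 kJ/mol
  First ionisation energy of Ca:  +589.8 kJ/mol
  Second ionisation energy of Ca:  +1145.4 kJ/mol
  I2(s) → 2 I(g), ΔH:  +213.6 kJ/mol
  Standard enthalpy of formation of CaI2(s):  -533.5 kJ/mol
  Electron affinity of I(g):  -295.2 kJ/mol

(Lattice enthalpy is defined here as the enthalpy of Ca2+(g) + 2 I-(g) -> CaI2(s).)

U = -2069.7 kJ/mol

ΔHf° = 1·ΔHsub + 1·(ΣIE) + 1·D(I2) + 2·EA + U
-533.5 = 1·(+177.8) + 1·(+1735.2) + 1·(+213.6) + 2·(-295.2) + U
U = -533.5 − (+1536.2) = -2069.7 kJ/mol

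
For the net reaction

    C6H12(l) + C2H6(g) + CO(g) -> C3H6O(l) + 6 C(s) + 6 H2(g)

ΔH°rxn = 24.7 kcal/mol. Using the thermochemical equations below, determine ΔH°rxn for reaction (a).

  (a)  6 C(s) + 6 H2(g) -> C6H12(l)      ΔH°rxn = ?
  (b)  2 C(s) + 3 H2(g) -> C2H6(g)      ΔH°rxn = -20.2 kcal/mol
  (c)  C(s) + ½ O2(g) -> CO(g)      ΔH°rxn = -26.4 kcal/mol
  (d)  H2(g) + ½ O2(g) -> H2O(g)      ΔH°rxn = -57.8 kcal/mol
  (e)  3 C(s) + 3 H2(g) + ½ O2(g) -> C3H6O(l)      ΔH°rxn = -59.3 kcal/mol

(a) reversed: contributes −x
(b) reversed: +20.2 kcal/mol
(c) reversed: +26.4 kcal/mol
(d): not needed.
(e) as written: -59.3 kcal/mol
+24.7 = (+20.2) + (+26.4) + (-59.3) − x
x = (+24.7 − (-12.7)) / (-1) = -37.4 kcal/mol

ΔH°rxn = -37.4 kcal/mol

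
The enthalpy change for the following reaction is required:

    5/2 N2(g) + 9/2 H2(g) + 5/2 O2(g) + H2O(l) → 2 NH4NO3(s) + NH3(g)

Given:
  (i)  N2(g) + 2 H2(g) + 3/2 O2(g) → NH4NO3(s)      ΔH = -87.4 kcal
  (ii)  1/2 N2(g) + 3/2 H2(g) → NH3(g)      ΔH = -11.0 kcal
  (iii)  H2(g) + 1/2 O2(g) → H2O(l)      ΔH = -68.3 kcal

ΔH = -117.5 kcal

(i) × 2 (×2 to match 2 NH4NO3(s) in the target): (2)·(-87.4) = -174.8 kcal
(ii) as written (NH3(g) already on the product side): -11.0 kcal
(iii) reversed (reverse to put H2O(l) on the reactant side): +68.3 kcal
ΔH = (-174.8) + (-11.0) + (+68.3) = -117.5 kcal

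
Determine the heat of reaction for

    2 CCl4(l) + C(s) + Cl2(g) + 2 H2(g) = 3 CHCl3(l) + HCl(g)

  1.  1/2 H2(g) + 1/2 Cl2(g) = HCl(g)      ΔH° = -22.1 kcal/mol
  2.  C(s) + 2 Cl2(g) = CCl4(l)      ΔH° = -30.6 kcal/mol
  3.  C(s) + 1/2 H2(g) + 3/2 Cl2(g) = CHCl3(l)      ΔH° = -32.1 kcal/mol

ΔH° = -57.2 kcal/mol

eq. 1 as written (HCl(g) already on the product side): -22.1 kcal/mol
eq. 2 reversed and × 2 (CCl4(l) must end up as a reactant; ×2 to match 2 CCl4(l) in the target): (-2)·(-30.6) = +61.2 kcal/mol
eq. 3 × 3 (×3 to match 3 CHCl3(l) in the target): (3)·(-32.1) = -96.3 kcal/mol
Since enthalpy is a state function, ΔH° = (1)·(-22.1) + (-2)·(-30.6) + (3)·(-32.1) = -57.2 kcal/mol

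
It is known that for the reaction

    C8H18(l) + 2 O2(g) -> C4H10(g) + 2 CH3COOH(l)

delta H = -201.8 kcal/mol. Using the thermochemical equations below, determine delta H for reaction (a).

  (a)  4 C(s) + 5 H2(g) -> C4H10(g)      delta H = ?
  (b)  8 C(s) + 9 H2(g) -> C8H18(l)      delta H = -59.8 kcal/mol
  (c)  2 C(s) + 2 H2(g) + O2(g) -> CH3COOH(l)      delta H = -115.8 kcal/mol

(a) as written: contributes x
(b) reversed: +59.8 kcal/mol
(c) × 2: (2)·(-115.8) = -231.6 kcal/mol
-201.8 = (+59.8) + (-231.6) + x
x = (-201.8 − (-171.8)) / (1) = -30.0 kcal/mol

delta H = -30.0 kcal/mol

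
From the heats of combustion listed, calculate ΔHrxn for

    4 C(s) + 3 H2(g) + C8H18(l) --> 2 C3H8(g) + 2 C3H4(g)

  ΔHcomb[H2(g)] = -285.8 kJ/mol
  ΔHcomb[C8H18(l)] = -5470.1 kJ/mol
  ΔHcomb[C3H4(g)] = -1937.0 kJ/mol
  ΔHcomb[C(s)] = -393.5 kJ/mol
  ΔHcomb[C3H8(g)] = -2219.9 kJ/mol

ΔHrxn = 412.3 kJ/mol

Using ΔH = Σ nΔHc°(reactants) − Σ nΔHc°(products):
= [4·(-393.5) + 3·(-285.8) + 1·(-5470.1)] − [2·(-2219.9) + 2·(-1937.0)]
= 412.3 kJ/mol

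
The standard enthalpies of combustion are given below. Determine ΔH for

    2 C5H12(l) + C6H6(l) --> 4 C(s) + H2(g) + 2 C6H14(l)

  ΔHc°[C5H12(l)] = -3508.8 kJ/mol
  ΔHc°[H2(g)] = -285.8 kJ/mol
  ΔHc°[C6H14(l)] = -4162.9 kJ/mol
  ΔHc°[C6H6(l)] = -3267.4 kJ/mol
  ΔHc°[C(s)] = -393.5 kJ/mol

With combustion enthalpies, reactants minus products:
= [2·(-3508.8) + 1·(-3267.4)] − [4·(-393.5) + 1·(-285.8) + 2·(-4162.9)]
= -99.4 kJ/mol

ΔH = -99.4 kJ/mol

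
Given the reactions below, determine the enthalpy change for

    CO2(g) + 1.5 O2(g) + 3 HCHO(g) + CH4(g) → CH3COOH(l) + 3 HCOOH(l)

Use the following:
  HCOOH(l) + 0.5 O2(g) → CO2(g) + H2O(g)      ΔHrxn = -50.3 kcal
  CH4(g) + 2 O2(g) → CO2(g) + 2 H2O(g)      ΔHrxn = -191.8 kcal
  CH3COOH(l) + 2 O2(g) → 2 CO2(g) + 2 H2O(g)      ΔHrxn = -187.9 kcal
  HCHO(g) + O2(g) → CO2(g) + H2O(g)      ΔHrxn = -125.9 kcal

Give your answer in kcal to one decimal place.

ΔHrxn = -230.7 kcal

equation 1 reversed and × 3: (-3)·(-50.3) = +150.9 kcal
equation 2 as written: -191.8 kcal
equation 3 reversed: +187.9 kcal
equation 4 × 3: (3)·(-125.9) = -377.7 kcal
ΔHrxn = (-3)·(-50.3) + (1)·(-191.8) + (-1)·(-187.9) + (3)·(-125.9) = -230.7 kcal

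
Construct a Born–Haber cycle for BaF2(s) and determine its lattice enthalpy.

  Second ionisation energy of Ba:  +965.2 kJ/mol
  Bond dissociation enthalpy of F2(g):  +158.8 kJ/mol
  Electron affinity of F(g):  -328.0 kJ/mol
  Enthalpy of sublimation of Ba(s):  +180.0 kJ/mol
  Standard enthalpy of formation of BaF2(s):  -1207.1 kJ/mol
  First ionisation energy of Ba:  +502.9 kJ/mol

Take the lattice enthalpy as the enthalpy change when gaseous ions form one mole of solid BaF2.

U = -2358.0 kJ/mol

ΔHf° = 1·ΔHsub + 1·(ΣIE) + 1·D(F2) + 2·EA + U
-1207.1 = 1·(+180.0) + 1·(+1468.1) + 1·(+158.8) + 2·(-328.0) + U
U = -1207.1 − (+1150.9) = -2358.0 kJ/mol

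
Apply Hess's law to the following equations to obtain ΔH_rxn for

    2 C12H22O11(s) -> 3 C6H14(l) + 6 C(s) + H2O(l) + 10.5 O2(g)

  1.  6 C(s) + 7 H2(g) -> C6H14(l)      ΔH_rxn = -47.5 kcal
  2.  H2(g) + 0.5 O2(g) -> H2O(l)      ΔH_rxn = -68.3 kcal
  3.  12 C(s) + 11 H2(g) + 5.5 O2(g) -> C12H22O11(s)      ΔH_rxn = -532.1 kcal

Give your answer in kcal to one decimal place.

eq. 1 × 3: (3)·(-47.5) = -142.5 kcal
eq. 2 as written: -68.3 kcal
eq. 3 reversed and × 2: (-2)·(-532.1) = +1064.2 kcal
ΔH_rxn = (3)·(-47.5) + (1)·(-68.3) + (-2)·(-532.1) = 853.4 kcal

ΔH_rxn = 853.4 kcal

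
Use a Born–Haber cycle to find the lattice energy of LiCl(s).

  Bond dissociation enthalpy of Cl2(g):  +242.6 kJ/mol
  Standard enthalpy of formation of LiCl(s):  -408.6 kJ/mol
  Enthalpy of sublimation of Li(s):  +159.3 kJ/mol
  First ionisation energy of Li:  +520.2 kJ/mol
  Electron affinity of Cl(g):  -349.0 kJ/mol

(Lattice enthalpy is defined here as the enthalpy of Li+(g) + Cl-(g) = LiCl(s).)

ΔHf° = 1·ΔHsub + 1·(ΣIE) + 1/2·D(Cl2) + 1·EA + U
-408.6 = 1·(+159.3) + 1·(+520.2) + 1/2·(+242.6) + 1·(-349.0) + U
U = -408.6 − (+451.8) = -860.4 kJ/mol

U = -860.4 kJ/mol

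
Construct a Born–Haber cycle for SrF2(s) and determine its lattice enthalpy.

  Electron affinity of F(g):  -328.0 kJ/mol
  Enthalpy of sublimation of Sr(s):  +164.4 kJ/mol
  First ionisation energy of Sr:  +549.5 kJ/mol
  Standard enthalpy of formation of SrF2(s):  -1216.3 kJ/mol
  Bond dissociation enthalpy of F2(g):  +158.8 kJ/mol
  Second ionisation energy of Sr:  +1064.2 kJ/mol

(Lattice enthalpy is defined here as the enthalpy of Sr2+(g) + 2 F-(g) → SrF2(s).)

U = -2497.2 kJ/mol

ΔHf° = 1·ΔHsub + 1·(ΣIE) + 1·D(F2) + 2·EA + U
-1216.3 = 1·(+164.4) + 1·(+1613.7) + 1·(+158.8) + 2·(-328.0) + U
U = -1216.3 − (+1280.9) = -2497.2 kJ/mol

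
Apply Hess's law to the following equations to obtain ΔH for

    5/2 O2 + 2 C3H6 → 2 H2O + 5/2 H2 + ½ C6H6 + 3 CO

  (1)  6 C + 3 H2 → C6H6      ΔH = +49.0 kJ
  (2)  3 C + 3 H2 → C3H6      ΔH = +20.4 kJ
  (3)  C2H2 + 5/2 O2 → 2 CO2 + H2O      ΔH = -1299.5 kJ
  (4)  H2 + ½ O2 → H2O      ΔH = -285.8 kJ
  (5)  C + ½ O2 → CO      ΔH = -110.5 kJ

ΔH = -919.4 kJ

(1) × 1/2 (scale by 1/2 for the 1/2 C6H6): (1/2)·(+49.0) = +24.5 kJ
(2) reversed and × 2 (C3H6 must end up as a reactant; scale by 2 for the 2 C3H6): (-2)·(+20.4) = -40.8 kJ
(3): not needed (C2H2 appears nowhere else).
(4) × 2: (2)·(-285.8) = -571.6 kJ
(5) × 3 (scale by 3 for the 3 CO): (3)·(-110.5) = -331.5 kJ
ΔH = (1/2)·(+49.0) + (-2)·(+20.4) + (2)·(-285.8) + (3)·(-110.5) = -919.4 kJ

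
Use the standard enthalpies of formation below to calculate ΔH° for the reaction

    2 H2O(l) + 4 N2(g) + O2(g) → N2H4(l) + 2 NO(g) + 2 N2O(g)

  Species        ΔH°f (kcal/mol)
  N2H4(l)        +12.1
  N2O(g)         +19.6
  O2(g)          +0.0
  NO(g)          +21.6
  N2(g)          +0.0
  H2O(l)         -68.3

ΔH°rxn = Σ nΔHf°(products) − Σ nΔHf°(reactants).
Products: 1·(+12.1) + 2·(+21.6) + 2·(+19.6) = +94.5
Reactants: 2·(-68.3) + 4·(+0.0) + 1·(+0.0) = -136.6
ΔH° = (+94.5) − (-136.6) = 231.1 kcal/mol

ΔH° = 231.1 kcal/mol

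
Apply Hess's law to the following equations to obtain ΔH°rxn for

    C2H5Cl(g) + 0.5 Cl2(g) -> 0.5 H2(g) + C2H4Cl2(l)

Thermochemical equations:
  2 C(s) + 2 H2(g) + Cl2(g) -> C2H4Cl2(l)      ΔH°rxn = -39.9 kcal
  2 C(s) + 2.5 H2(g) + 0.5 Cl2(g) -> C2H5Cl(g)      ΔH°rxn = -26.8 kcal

equation 1 as written (C2H4Cl2(l) already on the product side): -39.9 kcal
equation 2 reversed (C2H5Cl(g) must end up as a reactant): +26.8 kcal
ΔH°rxn = (1)·(-39.9) + (-1)·(-26.8) = -13.1 kcal

ΔH°rxn = -13.1 kcal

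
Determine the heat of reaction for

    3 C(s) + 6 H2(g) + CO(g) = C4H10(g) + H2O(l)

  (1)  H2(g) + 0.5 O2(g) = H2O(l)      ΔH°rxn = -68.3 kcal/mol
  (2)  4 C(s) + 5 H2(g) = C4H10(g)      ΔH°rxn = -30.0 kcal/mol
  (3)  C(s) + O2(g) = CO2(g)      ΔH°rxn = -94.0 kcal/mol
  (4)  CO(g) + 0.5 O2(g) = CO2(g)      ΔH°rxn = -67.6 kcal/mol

ΔH°rxn = -71.9 kcal/mol

(1) as written: -68.3 kcal/mol
(2) as written: -30.0 kcal/mol
(3) reversed: +94.0 kcal/mol
(4) as written: -67.6 kcal/mol
ΔH°rxn = (-68.3) + (-30.0) + (+94.0) + (-67.6) = -71.9 kcal/mol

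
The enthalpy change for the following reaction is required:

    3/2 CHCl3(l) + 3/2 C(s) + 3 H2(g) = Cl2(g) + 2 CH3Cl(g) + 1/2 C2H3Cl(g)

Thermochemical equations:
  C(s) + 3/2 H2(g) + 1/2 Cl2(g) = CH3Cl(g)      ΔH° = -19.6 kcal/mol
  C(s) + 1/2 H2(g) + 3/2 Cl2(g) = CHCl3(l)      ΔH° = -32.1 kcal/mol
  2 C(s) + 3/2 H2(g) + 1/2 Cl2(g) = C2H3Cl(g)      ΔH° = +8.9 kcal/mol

ΔH° = 13.4 kcal/mol

equation 1 × 2: (2)·(-19.6) = -39.2 kcal/mol
equation 2 reversed and × 3/2: (-3/2)·(-32.1) = +48.15 kcal/mol
equation 3 × 1/2: (1/2)·(+8.9) = +4.45 kcal/mol
ΔH° = (2)·(-19.6) + (-3/2)·(-32.1) + (1/2)·(+8.9) = 13.4 kcal/mol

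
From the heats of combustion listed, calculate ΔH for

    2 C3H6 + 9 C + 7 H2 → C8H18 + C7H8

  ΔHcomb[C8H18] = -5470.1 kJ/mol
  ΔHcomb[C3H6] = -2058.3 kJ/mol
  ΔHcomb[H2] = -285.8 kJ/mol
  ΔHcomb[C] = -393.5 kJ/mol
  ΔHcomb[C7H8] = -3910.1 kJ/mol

ΔH = -278.5 kJ/mol

Using ΔH = Σ nΔHc°(reactants) − Σ nΔHc°(products):
= [2·(-2058.3) + 9·(-393.5) + 7·(-285.8)] − [1·(-5470.1) + 1·(-3910.1)]
= -278.5 kJ/mol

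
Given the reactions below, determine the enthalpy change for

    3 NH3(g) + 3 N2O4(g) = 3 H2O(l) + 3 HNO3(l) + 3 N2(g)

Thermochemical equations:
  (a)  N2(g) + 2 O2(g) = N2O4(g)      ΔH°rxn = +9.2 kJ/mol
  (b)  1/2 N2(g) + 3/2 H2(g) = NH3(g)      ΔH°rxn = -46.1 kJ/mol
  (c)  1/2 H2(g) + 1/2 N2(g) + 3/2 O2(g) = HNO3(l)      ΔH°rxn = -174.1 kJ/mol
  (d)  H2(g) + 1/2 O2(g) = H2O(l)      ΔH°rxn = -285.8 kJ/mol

(a) reversed and × 3 (reverse to put N2O4(g) on the reactant side; scale by 3 for the 3 N2O4(g)): (-3)·(+9.2) = -27.6 kJ/mol
(b) reversed and × 3 (reverse to put NH3(g) on the reactant side; ×3 to match 3 NH3(g) in the target): (-3)·(-46.1) = +138.3 kJ/mol
(c) × 3 (scale by 3 for the 3 HNO3(l)): (3)·(-174.1) = -522.3 kJ/mol
(d) × 3 (scale by 3 for the 3 H2O(l)): (3)·(-285.8) = -857.4 kJ/mol
ΔH°rxn = (-27.6) + (+138.3) + (-522.3) + (-857.4) = -1269.0 kJ/mol

ΔH°rxn = -1269.0 kJ/mol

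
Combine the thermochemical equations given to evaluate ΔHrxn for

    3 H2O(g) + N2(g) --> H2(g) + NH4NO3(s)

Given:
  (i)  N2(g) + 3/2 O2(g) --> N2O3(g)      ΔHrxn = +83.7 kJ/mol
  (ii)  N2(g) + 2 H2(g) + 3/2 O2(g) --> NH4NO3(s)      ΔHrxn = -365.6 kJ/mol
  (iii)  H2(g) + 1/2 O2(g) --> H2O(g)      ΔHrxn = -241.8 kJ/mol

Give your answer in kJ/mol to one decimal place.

(i): not needed (N2O3(g) appears nowhere else).
(ii) as written (NH4NO3(s) already on the product side): -365.6 kJ/mol
(iii) reversed and × 3 (H2O(g) must end up as a reactant; ×3 to match 3 H2O(g) in the target): (-3)·(-241.8) = +725.4 kJ/mol
Summing the manipulated equations, ΔHrxn = (-365.6) + (+725.4) = 359.8 kJ/mol

ΔHrxn = 359.8 kJ/mol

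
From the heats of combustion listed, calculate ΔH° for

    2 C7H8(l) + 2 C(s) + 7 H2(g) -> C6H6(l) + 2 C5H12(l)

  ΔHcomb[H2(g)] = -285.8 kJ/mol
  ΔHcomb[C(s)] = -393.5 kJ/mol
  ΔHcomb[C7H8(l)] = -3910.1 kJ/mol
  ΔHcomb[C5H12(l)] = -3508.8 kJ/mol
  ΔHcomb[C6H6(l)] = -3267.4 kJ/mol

Using ΔH = Σ nΔHc°(reactants) − Σ nΔHc°(products):
= [2·(-3910.1) + 2·(-393.5) + 7·(-285.8)] − [1·(-3267.4) + 2·(-3508.8)]
= -322.8 kJ/mol

ΔH° = -322.8 kJ/mol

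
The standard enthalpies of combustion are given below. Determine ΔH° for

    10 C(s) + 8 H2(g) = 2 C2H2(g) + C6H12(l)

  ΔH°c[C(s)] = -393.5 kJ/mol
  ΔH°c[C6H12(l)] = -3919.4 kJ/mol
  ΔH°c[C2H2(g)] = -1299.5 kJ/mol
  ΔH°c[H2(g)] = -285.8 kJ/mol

ΔH° = 297.0 kJ/mol

With combustion enthalpies, reactants minus products:
= [10·(-393.5) + 8·(-285.8)] − [2·(-1299.5) + 1·(-3919.4)]
= 297.0 kJ/mol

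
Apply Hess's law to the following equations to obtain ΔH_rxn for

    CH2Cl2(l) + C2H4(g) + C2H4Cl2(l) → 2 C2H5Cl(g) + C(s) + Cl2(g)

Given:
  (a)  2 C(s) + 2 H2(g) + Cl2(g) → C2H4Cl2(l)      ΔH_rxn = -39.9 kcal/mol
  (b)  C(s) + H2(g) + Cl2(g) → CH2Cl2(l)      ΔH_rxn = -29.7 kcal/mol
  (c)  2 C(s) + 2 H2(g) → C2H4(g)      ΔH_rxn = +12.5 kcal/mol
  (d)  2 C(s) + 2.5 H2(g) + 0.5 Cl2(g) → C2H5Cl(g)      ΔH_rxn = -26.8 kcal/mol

ΔH_rxn = 3.5 kcal/mol

(a) reversed (C2H4Cl2(l) must end up as a reactant): +39.9 kcal/mol
(b) reversed (reverse to put CH2Cl2(l) on the reactant side): +29.7 kcal/mol
(c) reversed (reverse to put C2H4(g) on the reactant side): -12.5 kcal/mol
(d) × 2 (scale by 2 for the 2 C2H5Cl(g)): (2)·(-26.8) = -53.6 kcal/mol
ΔH_rxn = (+39.9) + (+29.7) + (-12.5) + (-53.6) = 3.5 kcal/mol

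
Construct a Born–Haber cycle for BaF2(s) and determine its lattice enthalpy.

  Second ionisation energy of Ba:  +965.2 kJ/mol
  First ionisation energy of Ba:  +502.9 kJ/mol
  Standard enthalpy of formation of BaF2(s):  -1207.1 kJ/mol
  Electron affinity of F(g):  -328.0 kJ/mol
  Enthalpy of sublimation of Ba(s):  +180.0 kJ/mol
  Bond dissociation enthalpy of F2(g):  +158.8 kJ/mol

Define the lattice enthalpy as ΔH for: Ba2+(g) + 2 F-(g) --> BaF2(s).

U = -2358.0 kJ/mol

ΔHf° = 1·ΔHsub + 1·(ΣIE) + 1·D(F2) + 2·EA + U
-1207.1 = 1·(+180.0) + 1·(+1468.1) + 1·(+158.8) + 2·(-328.0) + U
U = -1207.1 − (+1150.9) = -2358.0 kJ/mol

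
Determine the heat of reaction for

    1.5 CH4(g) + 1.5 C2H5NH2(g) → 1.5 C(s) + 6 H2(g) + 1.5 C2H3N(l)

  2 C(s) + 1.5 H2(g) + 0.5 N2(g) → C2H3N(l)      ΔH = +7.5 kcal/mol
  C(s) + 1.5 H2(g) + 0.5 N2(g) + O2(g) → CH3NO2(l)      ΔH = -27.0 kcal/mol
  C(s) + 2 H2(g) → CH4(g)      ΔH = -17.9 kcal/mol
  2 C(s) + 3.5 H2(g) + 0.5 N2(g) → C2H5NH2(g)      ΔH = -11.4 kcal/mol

equation 1 × 3/2: (3/2)·(+7.5) = +11.25 kcal/mol
equation 2: not needed.
equation 3 reversed and × 3/2: (-3/2)·(-17.9) = +26.85 kcal/mol
equation 4 reversed and × 3/2: (-3/2)·(-11.4) = +17.1 kcal/mol
By Hess's law, ΔH = (3/2)·(+7.5) + (-3/2)·(-17.9) + (-3/2)·(-11.4) = 55.2 kcal/mol

ΔH = 55.2 kcal/mol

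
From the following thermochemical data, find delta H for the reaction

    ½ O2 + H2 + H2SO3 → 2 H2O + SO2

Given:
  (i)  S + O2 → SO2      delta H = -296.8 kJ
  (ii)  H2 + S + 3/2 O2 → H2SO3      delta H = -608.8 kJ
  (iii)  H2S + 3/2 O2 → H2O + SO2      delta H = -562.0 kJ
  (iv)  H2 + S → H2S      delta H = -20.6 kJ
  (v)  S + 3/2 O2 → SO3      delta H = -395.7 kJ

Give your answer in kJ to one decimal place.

delta H = -259.6 kJ

(i) reversed: +296.8 kJ
(ii) reversed (reverse to put H2SO3 on the reactant side): +608.8 kJ
(iii) × 2 (×2 to match 2 H2O in the target): (2)·(-562.0) = -1124.0 kJ
(iv) × 2: (2)·(-20.6) = -41.2 kJ
(v): not needed (SO3 appears nowhere else).
delta H = (-1)·(-296.8) + (-1)·(-608.8) + (2)·(-562.0) + (2)·(-20.6) = -259.6 kJ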